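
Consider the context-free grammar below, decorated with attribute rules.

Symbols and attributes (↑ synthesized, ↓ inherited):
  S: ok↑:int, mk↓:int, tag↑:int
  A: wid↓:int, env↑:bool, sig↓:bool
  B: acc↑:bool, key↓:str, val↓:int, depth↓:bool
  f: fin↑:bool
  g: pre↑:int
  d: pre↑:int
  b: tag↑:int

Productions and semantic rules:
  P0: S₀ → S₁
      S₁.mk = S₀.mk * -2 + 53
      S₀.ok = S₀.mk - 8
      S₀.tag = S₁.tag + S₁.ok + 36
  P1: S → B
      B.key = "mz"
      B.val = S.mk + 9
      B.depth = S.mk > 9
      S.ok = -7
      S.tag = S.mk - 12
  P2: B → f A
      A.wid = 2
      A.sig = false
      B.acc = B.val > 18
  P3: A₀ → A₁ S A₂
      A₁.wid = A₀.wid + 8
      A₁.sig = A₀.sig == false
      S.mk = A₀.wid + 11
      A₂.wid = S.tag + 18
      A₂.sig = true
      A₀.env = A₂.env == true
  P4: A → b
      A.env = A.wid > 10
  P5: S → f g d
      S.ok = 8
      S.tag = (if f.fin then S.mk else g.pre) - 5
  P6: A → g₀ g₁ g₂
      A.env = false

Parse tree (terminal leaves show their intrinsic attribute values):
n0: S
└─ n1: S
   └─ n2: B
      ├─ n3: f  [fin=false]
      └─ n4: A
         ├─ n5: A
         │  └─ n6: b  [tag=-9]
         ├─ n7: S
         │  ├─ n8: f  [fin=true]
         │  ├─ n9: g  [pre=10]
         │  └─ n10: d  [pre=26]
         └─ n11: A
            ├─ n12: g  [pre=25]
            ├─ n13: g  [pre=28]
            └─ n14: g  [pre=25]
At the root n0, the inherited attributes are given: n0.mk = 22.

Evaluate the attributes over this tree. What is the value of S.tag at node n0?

1. n0.mk = 22  [given at root]
2. n1.mk = 9  [S₀.mk * -2 + 53]
3. n2.key = "mz"  ["mz"]
4. n2.val = 18  [S.mk + 9]
5. n2.depth = false  [S.mk > 9]
6. n3.fin = false  [terminal]
7. n4.wid = 2  [2]
8. n4.sig = false  [false]
9. n5.wid = 10  [A₀.wid + 8]
10. n5.sig = true  [A₀.sig == false]
11. n6.tag = -9  [terminal]
12. n5.env = false  [A.wid > 10]
13. n7.mk = 13  [A₀.wid + 11]
14. n8.fin = true  [terminal]
15. n9.pre = 10  [terminal]
16. n10.pre = 26  [terminal]
17. n7.ok = 8  [8]
18. n7.tag = 8  [(if f.fin then S.mk else g.pre) - 5]
19. n11.wid = 26  [S.tag + 18]
20. n11.sig = true  [true]
21. n12.pre = 25  [terminal]
22. n13.pre = 28  [terminal]
23. n14.pre = 25  [terminal]
24. n11.env = false  [false]
25. n4.env = false  [A₂.env == true]
26. n2.acc = false  [B.val > 18]
27. n1.ok = -7  [-7]
28. n1.tag = -3  [S.mk - 12]
29. n0.ok = 14  [S₀.mk - 8]
30. n0.tag = 26  [S₁.tag + S₁.ok + 36]

26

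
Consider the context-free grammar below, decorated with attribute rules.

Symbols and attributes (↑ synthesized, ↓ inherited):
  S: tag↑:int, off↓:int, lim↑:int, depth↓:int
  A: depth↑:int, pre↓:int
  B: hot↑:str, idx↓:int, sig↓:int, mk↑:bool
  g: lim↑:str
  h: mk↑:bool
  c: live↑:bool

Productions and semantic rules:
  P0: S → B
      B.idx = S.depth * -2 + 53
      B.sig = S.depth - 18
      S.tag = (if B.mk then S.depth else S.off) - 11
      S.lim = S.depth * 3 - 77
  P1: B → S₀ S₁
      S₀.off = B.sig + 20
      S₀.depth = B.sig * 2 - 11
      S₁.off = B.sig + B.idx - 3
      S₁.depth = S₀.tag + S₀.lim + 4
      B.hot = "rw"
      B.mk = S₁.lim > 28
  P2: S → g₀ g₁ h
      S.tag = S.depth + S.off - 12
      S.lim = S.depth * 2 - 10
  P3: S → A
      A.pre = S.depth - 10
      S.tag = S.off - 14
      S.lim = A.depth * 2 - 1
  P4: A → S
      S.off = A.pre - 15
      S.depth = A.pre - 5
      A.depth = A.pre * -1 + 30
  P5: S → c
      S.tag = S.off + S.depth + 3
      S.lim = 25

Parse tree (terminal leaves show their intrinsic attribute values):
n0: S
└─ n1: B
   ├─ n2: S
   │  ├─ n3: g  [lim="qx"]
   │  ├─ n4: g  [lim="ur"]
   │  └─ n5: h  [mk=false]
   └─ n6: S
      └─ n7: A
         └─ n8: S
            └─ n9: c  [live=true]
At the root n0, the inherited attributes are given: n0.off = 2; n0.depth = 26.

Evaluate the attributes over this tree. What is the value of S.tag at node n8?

1. n0.off = 2  [given at root]
2. n0.depth = 26  [given at root]
3. n1.idx = 1  [S.depth * -2 + 53]
4. n1.sig = 8  [S.depth - 18]
5. n2.off = 28  [B.sig + 20]
6. n2.depth = 5  [B.sig * 2 - 11]
7. n3.lim = "qx"  [terminal]
8. n4.lim = "ur"  [terminal]
9. n5.mk = false  [terminal]
10. n2.tag = 21  [S.depth + S.off - 12]
11. n2.lim = 0  [S.depth * 2 - 10]
12. n6.off = 6  [B.sig + B.idx - 3]
13. n6.depth = 25  [S₀.tag + S₀.lim + 4]
14. n7.pre = 15  [S.depth - 10]
15. n8.off = 0  [A.pre - 15]
16. n8.depth = 10  [A.pre - 5]
17. n9.live = true  [terminal]
18. n8.tag = 13  [S.off + S.depth + 3]
19. n8.lim = 25  [25]
20. n7.depth = 15  [A.pre * -1 + 30]
21. n6.tag = -8  [S.off - 14]
22. n6.lim = 29  [A.depth * 2 - 1]
23. n1.hot = "rw"  ["rw"]
24. n1.mk = true  [S₁.lim > 28]
25. n0.tag = 15  [(if B.mk then S.depth else S.off) - 11]
26. n0.lim = 1  [S.depth * 3 - 77]

13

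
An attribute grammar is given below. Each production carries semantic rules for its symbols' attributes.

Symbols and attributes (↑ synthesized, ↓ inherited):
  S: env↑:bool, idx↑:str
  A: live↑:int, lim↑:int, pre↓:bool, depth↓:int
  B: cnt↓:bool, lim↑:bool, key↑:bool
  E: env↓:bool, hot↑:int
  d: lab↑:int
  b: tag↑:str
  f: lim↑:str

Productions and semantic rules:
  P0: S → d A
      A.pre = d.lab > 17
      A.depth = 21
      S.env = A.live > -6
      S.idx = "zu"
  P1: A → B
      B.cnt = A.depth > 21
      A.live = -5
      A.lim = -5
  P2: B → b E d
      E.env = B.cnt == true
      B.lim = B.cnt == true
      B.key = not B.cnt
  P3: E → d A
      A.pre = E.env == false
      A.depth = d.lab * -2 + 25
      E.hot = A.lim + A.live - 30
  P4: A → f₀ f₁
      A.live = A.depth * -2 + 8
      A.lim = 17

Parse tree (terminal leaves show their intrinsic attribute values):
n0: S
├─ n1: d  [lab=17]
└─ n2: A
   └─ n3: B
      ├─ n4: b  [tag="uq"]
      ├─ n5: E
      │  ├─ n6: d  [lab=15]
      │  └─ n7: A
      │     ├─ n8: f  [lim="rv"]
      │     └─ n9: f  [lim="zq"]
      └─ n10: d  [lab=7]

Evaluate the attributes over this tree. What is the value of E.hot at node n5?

5

1. n1.lab = 17  [terminal]
2. n2.pre = false  [d.lab > 17]
3. n2.depth = 21  [21]
4. n3.cnt = false  [A.depth > 21]
5. n4.tag = "uq"  [terminal]
6. n5.env = false  [B.cnt == true]
7. n6.lab = 15  [terminal]
8. n7.pre = true  [E.env == false]
9. n7.depth = -5  [d.lab * -2 + 25]
10. n8.lim = "rv"  [terminal]
11. n9.lim = "zq"  [terminal]
12. n7.live = 18  [A.depth * -2 + 8]
13. n7.lim = 17  [17]
14. n5.hot = 5  [A.lim + A.live - 30]
15. n10.lab = 7  [terminal]
16. n3.lim = false  [B.cnt == true]
17. n3.key = true  [not B.cnt]
18. n2.live = -5  [-5]
19. n2.lim = -5  [-5]
20. n0.env = true  [A.live > -6]
21. n0.idx = "zu"  ["zu"]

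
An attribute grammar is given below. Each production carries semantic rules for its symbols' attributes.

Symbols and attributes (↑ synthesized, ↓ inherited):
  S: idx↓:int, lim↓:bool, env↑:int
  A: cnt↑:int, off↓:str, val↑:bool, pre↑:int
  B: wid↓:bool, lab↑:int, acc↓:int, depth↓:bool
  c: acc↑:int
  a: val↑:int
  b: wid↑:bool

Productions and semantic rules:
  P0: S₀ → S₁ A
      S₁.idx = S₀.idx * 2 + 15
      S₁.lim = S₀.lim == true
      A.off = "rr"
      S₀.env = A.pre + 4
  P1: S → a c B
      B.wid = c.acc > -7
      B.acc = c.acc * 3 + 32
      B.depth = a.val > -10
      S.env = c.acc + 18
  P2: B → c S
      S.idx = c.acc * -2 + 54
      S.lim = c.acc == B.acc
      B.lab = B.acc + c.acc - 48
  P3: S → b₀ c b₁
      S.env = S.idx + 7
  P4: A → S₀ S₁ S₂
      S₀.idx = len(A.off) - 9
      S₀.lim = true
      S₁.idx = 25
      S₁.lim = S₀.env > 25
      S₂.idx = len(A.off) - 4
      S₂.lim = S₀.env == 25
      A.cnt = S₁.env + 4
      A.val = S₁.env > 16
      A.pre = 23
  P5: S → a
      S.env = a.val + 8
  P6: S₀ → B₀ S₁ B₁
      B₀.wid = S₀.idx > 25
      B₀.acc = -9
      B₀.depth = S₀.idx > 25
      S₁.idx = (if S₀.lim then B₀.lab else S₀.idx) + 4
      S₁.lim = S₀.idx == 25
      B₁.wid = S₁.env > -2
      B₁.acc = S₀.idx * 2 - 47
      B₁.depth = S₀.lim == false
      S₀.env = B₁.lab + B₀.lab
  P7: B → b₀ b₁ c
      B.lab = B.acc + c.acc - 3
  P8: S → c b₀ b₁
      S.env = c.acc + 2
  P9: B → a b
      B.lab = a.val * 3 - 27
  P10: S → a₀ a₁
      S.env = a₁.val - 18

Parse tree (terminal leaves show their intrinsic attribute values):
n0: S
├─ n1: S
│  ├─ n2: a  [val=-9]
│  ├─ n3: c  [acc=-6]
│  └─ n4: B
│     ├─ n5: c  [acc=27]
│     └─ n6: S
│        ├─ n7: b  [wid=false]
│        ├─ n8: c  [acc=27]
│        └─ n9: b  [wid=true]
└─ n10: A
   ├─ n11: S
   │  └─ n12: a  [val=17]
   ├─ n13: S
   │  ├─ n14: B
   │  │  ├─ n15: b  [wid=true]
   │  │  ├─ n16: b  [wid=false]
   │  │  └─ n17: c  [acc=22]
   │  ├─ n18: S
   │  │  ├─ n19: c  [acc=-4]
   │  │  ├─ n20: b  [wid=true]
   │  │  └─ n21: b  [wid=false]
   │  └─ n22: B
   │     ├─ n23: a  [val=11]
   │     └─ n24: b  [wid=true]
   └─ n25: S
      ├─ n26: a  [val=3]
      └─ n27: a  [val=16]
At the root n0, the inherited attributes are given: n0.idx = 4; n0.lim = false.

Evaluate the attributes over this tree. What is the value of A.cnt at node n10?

1. n0.idx = 4  [given at root]
2. n0.lim = false  [given at root]
3. n1.idx = 23  [S₀.idx * 2 + 15]
4. n1.lim = false  [S₀.lim == true]
5. n2.val = -9  [terminal]
6. n3.acc = -6  [terminal]
7. n4.wid = true  [c.acc > -7]
8. n4.acc = 14  [c.acc * 3 + 32]
9. n4.depth = true  [a.val > -10]
10. n5.acc = 27  [terminal]
11. n6.idx = 0  [c.acc * -2 + 54]
12. n6.lim = false  [c.acc == B.acc]
13. n7.wid = false  [terminal]
14. n8.acc = 27  [terminal]
15. n9.wid = true  [terminal]
16. n6.env = 7  [S.idx + 7]
17. n4.lab = -7  [B.acc + c.acc - 48]
18. n1.env = 12  [c.acc + 18]
19. n10.off = "rr"  ["rr"]
20. n11.idx = -7  [len(A.off) - 9]
21. n11.lim = true  [true]
22. n12.val = 17  [terminal]
23. n11.env = 25  [a.val + 8]
24. n13.idx = 25  [25]
25. n13.lim = false  [S₀.env > 25]
26. n14.wid = false  [S₀.idx > 25]
27. n14.acc = -9  [-9]
28. n14.depth = false  [S₀.idx > 25]
29. n15.wid = true  [terminal]
30. n16.wid = false  [terminal]
31. n17.acc = 22  [terminal]
32. n14.lab = 10  [B.acc + c.acc - 3]
33. n18.idx = 29  [(if S₀.lim then B₀.lab else S₀.idx) + 4]
34. n18.lim = true  [S₀.idx == 25]
35. n19.acc = -4  [terminal]
36. n20.wid = true  [terminal]
37. n21.wid = false  [terminal]
38. n18.env = -2  [c.acc + 2]
39. n22.wid = false  [S₁.env > -2]
40. n22.acc = 3  [S₀.idx * 2 - 47]
41. n22.depth = true  [S₀.lim == false]
42. n23.val = 11  [terminal]
43. n24.wid = true  [terminal]
44. n22.lab = 6  [a.val * 3 - 27]
45. n13.env = 16  [B₁.lab + B₀.lab]
46. n25.idx = -2  [len(A.off) - 4]
47. n25.lim = true  [S₀.env == 25]
48. n26.val = 3  [terminal]
49. n27.val = 16  [terminal]
50. n25.env = -2  [a₁.val - 18]
51. n10.cnt = 20  [S₁.env + 4]
52. n10.val = false  [S₁.env > 16]
53. n10.pre = 23  [23]
54. n0.env = 27  [A.pre + 4]

20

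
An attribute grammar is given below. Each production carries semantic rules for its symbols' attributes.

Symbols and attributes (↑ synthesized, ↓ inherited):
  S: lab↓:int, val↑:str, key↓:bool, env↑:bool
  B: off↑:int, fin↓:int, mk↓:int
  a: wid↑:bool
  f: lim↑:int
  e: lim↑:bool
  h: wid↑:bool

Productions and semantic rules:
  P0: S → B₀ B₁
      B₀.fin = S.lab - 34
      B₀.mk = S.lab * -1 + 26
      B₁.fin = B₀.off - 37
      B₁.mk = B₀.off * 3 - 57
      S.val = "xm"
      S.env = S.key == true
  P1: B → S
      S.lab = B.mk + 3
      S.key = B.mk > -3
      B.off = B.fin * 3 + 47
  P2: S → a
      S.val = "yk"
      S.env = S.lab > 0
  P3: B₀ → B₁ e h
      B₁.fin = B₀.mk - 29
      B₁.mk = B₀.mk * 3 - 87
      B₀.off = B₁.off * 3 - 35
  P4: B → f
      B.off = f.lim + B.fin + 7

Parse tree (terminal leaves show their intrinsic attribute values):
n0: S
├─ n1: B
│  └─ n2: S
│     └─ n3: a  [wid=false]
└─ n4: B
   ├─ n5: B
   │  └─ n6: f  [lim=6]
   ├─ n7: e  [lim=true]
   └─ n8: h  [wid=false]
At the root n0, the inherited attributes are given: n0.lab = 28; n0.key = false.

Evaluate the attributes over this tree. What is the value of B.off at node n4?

7

1. n0.lab = 28  [given at root]
2. n0.key = false  [given at root]
3. n1.fin = -6  [S.lab - 34]
4. n1.mk = -2  [S.lab * -1 + 26]
5. n2.lab = 1  [B.mk + 3]
6. n2.key = true  [B.mk > -3]
7. n3.wid = false  [terminal]
8. n2.val = "yk"  ["yk"]
9. n2.env = true  [S.lab > 0]
10. n1.off = 29  [B.fin * 3 + 47]
11. n4.fin = -8  [B₀.off - 37]
12. n4.mk = 30  [B₀.off * 3 - 57]
13. n5.fin = 1  [B₀.mk - 29]
14. n5.mk = 3  [B₀.mk * 3 - 87]
15. n6.lim = 6  [terminal]
16. n5.off = 14  [f.lim + B.fin + 7]
17. n7.lim = true  [terminal]
18. n8.wid = false  [terminal]
19. n4.off = 7  [B₁.off * 3 - 35]
20. n0.val = "xm"  ["xm"]
21. n0.env = false  [S.key == true]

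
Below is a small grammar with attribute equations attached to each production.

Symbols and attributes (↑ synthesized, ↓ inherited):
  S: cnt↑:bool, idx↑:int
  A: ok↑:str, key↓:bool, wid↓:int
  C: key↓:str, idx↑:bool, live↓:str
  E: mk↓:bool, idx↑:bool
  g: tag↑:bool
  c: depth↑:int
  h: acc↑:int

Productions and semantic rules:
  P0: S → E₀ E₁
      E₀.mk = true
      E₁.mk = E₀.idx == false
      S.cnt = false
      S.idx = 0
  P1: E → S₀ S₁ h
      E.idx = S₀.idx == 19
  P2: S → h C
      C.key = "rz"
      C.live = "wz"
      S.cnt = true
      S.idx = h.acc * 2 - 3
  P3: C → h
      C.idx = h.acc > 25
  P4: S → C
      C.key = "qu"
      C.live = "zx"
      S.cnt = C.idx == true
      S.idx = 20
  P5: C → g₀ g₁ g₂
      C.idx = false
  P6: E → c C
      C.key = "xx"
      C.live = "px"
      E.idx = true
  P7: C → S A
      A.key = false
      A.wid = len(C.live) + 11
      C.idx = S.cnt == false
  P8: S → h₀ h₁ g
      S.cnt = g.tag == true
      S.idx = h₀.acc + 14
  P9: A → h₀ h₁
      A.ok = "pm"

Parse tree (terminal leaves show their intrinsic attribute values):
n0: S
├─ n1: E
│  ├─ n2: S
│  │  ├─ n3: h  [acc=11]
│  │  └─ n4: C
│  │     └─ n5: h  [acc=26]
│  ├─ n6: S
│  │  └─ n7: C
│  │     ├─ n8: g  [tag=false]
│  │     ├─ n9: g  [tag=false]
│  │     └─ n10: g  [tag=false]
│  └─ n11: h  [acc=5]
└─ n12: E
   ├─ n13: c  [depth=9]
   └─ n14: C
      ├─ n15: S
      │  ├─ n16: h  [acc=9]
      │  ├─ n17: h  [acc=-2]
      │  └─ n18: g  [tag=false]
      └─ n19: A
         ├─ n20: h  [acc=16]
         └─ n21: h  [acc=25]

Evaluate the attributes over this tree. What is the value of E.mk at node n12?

false

1. n1.mk = true  [true]
2. n3.acc = 11  [terminal]
3. n4.key = "rz"  ["rz"]
4. n4.live = "wz"  ["wz"]
5. n5.acc = 26  [terminal]
6. n4.idx = true  [h.acc > 25]
7. n2.cnt = true  [true]
8. n2.idx = 19  [h.acc * 2 - 3]
9. n7.key = "qu"  ["qu"]
10. n7.live = "zx"  ["zx"]
11. n8.tag = false  [terminal]
12. n9.tag = false  [terminal]
13. n10.tag = false  [terminal]
14. n7.idx = false  [false]
15. n6.cnt = false  [C.idx == true]
16. n6.idx = 20  [20]
17. n11.acc = 5  [terminal]
18. n1.idx = true  [S₀.idx == 19]
19. n12.mk = false  [E₀.idx == false]
20. n13.depth = 9  [terminal]
21. n14.key = "xx"  ["xx"]
22. n14.live = "px"  ["px"]
23. n16.acc = 9  [terminal]
24. n17.acc = -2  [terminal]
25. n18.tag = false  [terminal]
26. n15.cnt = false  [g.tag == true]
27. n15.idx = 23  [h₀.acc + 14]
28. n19.key = false  [false]
29. n19.wid = 13  [len(C.live) + 11]
30. n20.acc = 16  [terminal]
31. n21.acc = 25  [terminal]
32. n19.ok = "pm"  ["pm"]
33. n14.idx = true  [S.cnt == false]
34. n12.idx = true  [true]
35. n0.cnt = false  [false]
36. n0.idx = 0  [0]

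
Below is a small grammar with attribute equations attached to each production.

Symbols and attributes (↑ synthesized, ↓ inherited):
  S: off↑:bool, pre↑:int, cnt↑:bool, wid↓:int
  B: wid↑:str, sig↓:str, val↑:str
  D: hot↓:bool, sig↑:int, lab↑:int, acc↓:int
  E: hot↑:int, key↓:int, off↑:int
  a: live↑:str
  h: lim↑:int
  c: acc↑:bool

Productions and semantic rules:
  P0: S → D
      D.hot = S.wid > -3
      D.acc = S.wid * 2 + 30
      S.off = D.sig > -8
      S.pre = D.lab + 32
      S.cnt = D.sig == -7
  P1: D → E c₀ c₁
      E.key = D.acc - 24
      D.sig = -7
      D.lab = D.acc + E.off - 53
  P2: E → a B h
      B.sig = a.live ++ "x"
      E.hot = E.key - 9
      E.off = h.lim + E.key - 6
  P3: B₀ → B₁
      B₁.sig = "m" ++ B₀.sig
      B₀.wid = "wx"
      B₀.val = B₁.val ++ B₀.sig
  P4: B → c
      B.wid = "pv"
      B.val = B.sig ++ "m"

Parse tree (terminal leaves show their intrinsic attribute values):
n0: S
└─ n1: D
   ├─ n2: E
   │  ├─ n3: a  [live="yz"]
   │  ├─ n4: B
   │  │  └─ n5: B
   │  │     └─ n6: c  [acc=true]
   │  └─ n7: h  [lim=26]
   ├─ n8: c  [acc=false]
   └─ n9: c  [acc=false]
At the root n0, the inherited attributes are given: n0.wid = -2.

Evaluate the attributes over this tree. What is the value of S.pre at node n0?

1. n0.wid = -2  [given at root]
2. n1.hot = true  [S.wid > -3]
3. n1.acc = 26  [S.wid * 2 + 30]
4. n2.key = 2  [D.acc - 24]
5. n3.live = "yz"  [terminal]
6. n4.sig = "yzx"  [a.live ++ "x"]
7. n5.sig = "myzx"  ["m" ++ B₀.sig]
8. n6.acc = true  [terminal]
9. n5.wid = "pv"  ["pv"]
10. n5.val = "myzxm"  [B.sig ++ "m"]
11. n4.wid = "wx"  ["wx"]
12. n4.val = "myzxmyzx"  [B₁.val ++ B₀.sig]
13. n7.lim = 26  [terminal]
14. n2.hot = -7  [E.key - 9]
15. n2.off = 22  [h.lim + E.key - 6]
16. n8.acc = false  [terminal]
17. n9.acc = false  [terminal]
18. n1.sig = -7  [-7]
19. n1.lab = -5  [D.acc + E.off - 53]
20. n0.off = true  [D.sig > -8]
21. n0.pre = 27  [D.lab + 32]
22. n0.cnt = true  [D.sig == -7]

27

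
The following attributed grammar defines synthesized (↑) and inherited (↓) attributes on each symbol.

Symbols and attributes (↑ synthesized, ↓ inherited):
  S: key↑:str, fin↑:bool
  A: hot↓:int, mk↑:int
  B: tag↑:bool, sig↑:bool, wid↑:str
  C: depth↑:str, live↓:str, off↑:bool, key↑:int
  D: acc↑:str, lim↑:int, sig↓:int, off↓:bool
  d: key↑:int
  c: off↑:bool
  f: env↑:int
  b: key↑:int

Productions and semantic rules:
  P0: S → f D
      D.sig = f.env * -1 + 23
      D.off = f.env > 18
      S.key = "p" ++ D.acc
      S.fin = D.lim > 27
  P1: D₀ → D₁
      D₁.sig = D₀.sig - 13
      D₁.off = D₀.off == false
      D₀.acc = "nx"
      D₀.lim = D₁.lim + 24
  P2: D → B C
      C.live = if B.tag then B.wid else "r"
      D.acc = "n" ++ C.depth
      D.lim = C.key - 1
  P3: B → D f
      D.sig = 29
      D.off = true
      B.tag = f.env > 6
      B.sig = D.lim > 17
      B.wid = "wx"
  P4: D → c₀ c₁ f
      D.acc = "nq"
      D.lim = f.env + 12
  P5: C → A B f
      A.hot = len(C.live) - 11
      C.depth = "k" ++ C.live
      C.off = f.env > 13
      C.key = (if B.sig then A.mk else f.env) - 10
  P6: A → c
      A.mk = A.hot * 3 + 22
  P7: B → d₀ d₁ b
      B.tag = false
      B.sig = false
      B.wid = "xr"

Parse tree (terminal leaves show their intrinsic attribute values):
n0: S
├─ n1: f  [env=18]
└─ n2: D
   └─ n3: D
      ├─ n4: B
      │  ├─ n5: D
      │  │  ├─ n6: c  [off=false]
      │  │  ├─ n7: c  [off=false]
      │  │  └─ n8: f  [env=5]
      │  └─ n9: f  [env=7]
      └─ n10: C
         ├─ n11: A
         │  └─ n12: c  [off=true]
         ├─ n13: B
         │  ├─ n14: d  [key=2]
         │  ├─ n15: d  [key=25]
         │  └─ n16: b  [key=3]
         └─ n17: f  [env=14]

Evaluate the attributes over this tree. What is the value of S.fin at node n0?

false

1. n1.env = 18  [terminal]
2. n2.sig = 5  [f.env * -1 + 23]
3. n2.off = false  [f.env > 18]
4. n3.sig = -8  [D₀.sig - 13]
5. n3.off = true  [D₀.off == false]
6. n5.sig = 29  [29]
7. n5.off = true  [true]
8. n6.off = false  [terminal]
9. n7.off = false  [terminal]
10. n8.env = 5  [terminal]
11. n5.acc = "nq"  ["nq"]
12. n5.lim = 17  [f.env + 12]
13. n9.env = 7  [terminal]
14. n4.tag = true  [f.env > 6]
15. n4.sig = false  [D.lim > 17]
16. n4.wid = "wx"  ["wx"]
17. n10.live = "wx"  [if B.tag then B.wid else "r"]
18. n11.hot = -9  [len(C.live) - 11]
19. n12.off = true  [terminal]
20. n11.mk = -5  [A.hot * 3 + 22]
21. n14.key = 2  [terminal]
22. n15.key = 25  [terminal]
23. n16.key = 3  [terminal]
24. n13.tag = false  [false]
25. n13.sig = false  [false]
26. n13.wid = "xr"  ["xr"]
27. n17.env = 14  [terminal]
28. n10.depth = "kwx"  ["k" ++ C.live]
29. n10.off = true  [f.env > 13]
30. n10.key = 4  [(if B.sig then A.mk else f.env) - 10]
31. n3.acc = "nkwx"  ["n" ++ C.depth]
32. n3.lim = 3  [C.key - 1]
33. n2.acc = "nx"  ["nx"]
34. n2.lim = 27  [D₁.lim + 24]
35. n0.key = "pnx"  ["p" ++ D.acc]
36. n0.fin = false  [D.lim > 27]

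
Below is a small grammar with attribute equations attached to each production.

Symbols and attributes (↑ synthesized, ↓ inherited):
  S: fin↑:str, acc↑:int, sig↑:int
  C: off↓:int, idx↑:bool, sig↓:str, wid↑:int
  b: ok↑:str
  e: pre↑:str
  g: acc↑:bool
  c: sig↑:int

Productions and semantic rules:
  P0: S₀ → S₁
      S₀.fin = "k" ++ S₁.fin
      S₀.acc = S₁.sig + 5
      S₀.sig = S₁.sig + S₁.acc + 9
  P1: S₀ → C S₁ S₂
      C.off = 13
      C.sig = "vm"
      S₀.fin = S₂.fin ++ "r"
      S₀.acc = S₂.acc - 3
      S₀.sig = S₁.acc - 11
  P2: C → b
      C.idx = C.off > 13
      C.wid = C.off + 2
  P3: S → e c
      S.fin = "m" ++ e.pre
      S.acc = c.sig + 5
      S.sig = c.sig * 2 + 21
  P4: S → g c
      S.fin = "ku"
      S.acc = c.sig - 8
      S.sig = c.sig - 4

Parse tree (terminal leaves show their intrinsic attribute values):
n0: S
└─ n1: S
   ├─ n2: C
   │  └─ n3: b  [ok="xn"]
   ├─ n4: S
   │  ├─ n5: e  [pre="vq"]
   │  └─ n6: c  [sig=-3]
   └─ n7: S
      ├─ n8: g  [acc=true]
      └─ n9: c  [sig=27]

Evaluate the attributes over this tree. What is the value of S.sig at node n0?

16

1. n2.off = 13  [13]
2. n2.sig = "vm"  ["vm"]
3. n3.ok = "xn"  [terminal]
4. n2.idx = false  [C.off > 13]
5. n2.wid = 15  [C.off + 2]
6. n5.pre = "vq"  [terminal]
7. n6.sig = -3  [terminal]
8. n4.fin = "mvq"  ["m" ++ e.pre]
9. n4.acc = 2  [c.sig + 5]
10. n4.sig = 15  [c.sig * 2 + 21]
11. n8.acc = true  [terminal]
12. n9.sig = 27  [terminal]
13. n7.fin = "ku"  ["ku"]
14. n7.acc = 19  [c.sig - 8]
15. n7.sig = 23  [c.sig - 4]
16. n1.fin = "kur"  [S₂.fin ++ "r"]
17. n1.acc = 16  [S₂.acc - 3]
18. n1.sig = -9  [S₁.acc - 11]
19. n0.fin = "kkur"  ["k" ++ S₁.fin]
20. n0.acc = -4  [S₁.sig + 5]
21. n0.sig = 16  [S₁.sig + S₁.acc + 9]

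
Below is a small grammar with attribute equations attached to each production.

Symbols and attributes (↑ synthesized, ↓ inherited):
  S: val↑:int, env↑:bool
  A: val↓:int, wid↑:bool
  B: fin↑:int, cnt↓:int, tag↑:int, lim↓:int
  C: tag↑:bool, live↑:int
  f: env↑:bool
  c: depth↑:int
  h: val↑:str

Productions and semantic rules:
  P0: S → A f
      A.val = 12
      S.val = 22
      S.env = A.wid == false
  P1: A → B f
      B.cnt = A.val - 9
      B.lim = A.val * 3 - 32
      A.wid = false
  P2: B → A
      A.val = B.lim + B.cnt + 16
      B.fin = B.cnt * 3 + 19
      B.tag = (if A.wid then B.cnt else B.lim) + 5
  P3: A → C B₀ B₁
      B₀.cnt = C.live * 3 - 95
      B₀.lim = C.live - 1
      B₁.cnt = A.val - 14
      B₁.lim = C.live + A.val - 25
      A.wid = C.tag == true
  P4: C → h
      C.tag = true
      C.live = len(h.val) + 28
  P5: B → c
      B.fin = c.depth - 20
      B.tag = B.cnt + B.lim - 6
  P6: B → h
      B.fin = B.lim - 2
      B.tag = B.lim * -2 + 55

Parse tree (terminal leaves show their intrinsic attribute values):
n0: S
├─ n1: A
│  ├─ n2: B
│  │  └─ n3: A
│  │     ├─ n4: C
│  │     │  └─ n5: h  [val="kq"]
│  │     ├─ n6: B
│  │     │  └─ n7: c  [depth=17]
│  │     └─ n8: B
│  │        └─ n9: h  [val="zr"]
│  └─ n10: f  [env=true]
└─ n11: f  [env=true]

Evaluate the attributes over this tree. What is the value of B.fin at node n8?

1. n1.val = 12  [12]
2. n2.cnt = 3  [A.val - 9]
3. n2.lim = 4  [A.val * 3 - 32]
4. n3.val = 23  [B.lim + B.cnt + 16]
5. n5.val = "kq"  [terminal]
6. n4.tag = true  [true]
7. n4.live = 30  [len(h.val) + 28]
8. n6.cnt = -5  [C.live * 3 - 95]
9. n6.lim = 29  [C.live - 1]
10. n7.depth = 17  [terminal]
11. n6.fin = -3  [c.depth - 20]
12. n6.tag = 18  [B.cnt + B.lim - 6]
13. n8.cnt = 9  [A.val - 14]
14. n8.lim = 28  [C.live + A.val - 25]
15. n9.val = "zr"  [terminal]
16. n8.fin = 26  [B.lim - 2]
17. n8.tag = -1  [B.lim * -2 + 55]
18. n3.wid = true  [C.tag == true]
19. n2.fin = 28  [B.cnt * 3 + 19]
20. n2.tag = 8  [(if A.wid then B.cnt else B.lim) + 5]
21. n10.env = true  [terminal]
22. n1.wid = false  [false]
23. n11.env = true  [terminal]
24. n0.val = 22  [22]
25. n0.env = true  [A.wid == false]

26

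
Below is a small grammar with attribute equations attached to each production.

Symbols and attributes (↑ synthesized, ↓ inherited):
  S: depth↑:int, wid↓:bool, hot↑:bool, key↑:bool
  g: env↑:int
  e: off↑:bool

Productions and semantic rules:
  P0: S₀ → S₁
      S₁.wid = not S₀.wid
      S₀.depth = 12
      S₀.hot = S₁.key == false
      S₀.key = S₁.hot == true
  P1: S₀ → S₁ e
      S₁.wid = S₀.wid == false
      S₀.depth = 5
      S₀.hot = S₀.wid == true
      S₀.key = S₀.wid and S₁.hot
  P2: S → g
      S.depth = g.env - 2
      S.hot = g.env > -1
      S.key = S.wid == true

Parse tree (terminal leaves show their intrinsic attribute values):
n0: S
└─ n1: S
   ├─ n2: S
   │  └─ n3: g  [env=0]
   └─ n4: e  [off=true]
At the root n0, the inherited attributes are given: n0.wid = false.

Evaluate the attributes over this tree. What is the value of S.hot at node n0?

false

1. n0.wid = false  [given at root]
2. n1.wid = true  [not S₀.wid]
3. n2.wid = false  [S₀.wid == false]
4. n3.env = 0  [terminal]
5. n2.depth = -2  [g.env - 2]
6. n2.hot = true  [g.env > -1]
7. n2.key = false  [S.wid == true]
8. n4.off = true  [terminal]
9. n1.depth = 5  [5]
10. n1.hot = true  [S₀.wid == true]
11. n1.key = true  [S₀.wid and S₁.hot]
12. n0.depth = 12  [12]
13. n0.hot = false  [S₁.key == false]
14. n0.key = true  [S₁.hot == true]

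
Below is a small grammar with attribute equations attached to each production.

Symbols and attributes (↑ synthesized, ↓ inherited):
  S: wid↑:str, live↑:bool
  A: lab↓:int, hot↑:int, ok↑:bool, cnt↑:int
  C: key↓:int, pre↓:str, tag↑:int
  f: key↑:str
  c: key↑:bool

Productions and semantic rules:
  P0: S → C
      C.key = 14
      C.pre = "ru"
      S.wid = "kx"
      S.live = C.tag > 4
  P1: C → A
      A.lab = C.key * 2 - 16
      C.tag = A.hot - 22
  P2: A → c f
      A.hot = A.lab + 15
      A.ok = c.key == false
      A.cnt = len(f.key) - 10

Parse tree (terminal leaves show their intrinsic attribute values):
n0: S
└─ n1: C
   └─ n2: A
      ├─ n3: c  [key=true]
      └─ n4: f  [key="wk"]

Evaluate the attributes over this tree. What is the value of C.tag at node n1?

1. n1.key = 14  [14]
2. n1.pre = "ru"  ["ru"]
3. n2.lab = 12  [C.key * 2 - 16]
4. n3.key = true  [terminal]
5. n4.key = "wk"  [terminal]
6. n2.hot = 27  [A.lab + 15]
7. n2.ok = false  [c.key == false]
8. n2.cnt = -8  [len(f.key) - 10]
9. n1.tag = 5  [A.hot - 22]
10. n0.wid = "kx"  ["kx"]
11. n0.live = true  [C.tag > 4]

5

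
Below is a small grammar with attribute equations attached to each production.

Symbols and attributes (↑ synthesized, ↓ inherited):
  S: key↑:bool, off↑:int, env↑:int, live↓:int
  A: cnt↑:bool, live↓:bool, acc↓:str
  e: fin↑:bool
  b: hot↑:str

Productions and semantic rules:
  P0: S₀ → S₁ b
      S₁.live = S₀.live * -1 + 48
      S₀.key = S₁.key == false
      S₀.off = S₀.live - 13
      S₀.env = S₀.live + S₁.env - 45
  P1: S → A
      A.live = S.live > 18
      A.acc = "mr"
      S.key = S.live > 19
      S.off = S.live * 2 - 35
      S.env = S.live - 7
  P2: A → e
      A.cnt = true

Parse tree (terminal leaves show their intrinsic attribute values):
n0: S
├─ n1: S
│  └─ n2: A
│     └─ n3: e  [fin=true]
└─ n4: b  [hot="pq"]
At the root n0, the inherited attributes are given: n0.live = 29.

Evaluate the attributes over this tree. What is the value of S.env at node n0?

1. n0.live = 29  [given at root]
2. n1.live = 19  [S₀.live * -1 + 48]
3. n2.live = true  [S.live > 18]
4. n2.acc = "mr"  ["mr"]
5. n3.fin = true  [terminal]
6. n2.cnt = true  [true]
7. n1.key = false  [S.live > 19]
8. n1.off = 3  [S.live * 2 - 35]
9. n1.env = 12  [S.live - 7]
10. n4.hot = "pq"  [terminal]
11. n0.key = true  [S₁.key == false]
12. n0.off = 16  [S₀.live - 13]
13. n0.env = -4  [S₀.live + S₁.env - 45]

-4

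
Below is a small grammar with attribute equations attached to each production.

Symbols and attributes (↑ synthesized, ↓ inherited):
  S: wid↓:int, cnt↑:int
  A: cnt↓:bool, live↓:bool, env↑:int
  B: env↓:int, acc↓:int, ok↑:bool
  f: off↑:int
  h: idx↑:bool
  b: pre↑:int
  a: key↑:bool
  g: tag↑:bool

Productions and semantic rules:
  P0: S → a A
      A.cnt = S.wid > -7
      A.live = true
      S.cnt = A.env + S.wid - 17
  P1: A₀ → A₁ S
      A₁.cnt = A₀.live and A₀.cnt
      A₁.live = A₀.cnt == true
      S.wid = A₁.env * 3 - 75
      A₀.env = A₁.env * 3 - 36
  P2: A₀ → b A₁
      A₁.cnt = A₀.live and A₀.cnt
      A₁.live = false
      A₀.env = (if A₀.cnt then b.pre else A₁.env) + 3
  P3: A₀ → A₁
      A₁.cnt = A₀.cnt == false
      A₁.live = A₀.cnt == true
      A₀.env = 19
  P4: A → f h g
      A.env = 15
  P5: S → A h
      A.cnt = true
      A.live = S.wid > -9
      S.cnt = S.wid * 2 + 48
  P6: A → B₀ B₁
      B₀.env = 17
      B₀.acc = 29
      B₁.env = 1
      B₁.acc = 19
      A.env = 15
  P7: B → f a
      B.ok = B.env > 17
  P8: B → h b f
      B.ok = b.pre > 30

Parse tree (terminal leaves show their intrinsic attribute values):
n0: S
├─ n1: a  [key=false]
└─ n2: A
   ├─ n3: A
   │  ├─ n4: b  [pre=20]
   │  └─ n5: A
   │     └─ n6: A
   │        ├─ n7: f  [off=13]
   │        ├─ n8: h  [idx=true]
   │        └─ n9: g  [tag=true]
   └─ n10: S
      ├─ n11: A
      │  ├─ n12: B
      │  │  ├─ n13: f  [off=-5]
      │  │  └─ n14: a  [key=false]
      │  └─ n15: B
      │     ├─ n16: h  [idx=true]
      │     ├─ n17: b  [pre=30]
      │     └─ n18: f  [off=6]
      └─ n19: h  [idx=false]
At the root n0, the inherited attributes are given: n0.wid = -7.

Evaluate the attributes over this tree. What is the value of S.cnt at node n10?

1. n0.wid = -7  [given at root]
2. n1.key = false  [terminal]
3. n2.cnt = false  [S.wid > -7]
4. n2.live = true  [true]
5. n3.cnt = false  [A₀.live and A₀.cnt]
6. n3.live = false  [A₀.cnt == true]
7. n4.pre = 20  [terminal]
8. n5.cnt = false  [A₀.live and A₀.cnt]
9. n5.live = false  [false]
10. n6.cnt = true  [A₀.cnt == false]
11. n6.live = false  [A₀.cnt == true]
12. n7.off = 13  [terminal]
13. n8.idx = true  [terminal]
14. n9.tag = true  [terminal]
15. n6.env = 15  [15]
16. n5.env = 19  [19]
17. n3.env = 22  [(if A₀.cnt then b.pre else A₁.env) + 3]
18. n10.wid = -9  [A₁.env * 3 - 75]
19. n11.cnt = true  [true]
20. n11.live = false  [S.wid > -9]
21. n12.env = 17  [17]
22. n12.acc = 29  [29]
23. n13.off = -5  [terminal]
24. n14.key = false  [terminal]
25. n12.ok = false  [B.env > 17]
26. n15.env = 1  [1]
27. n15.acc = 19  [19]
28. n16.idx = true  [terminal]
29. n17.pre = 30  [terminal]
30. n18.off = 6  [terminal]
31. n15.ok = false  [b.pre > 30]
32. n11.env = 15  [15]
33. n19.idx = false  [terminal]
34. n10.cnt = 30  [S.wid * 2 + 48]
35. n2.env = 30  [A₁.env * 3 - 36]
36. n0.cnt = 6  [A.env + S.wid - 17]

30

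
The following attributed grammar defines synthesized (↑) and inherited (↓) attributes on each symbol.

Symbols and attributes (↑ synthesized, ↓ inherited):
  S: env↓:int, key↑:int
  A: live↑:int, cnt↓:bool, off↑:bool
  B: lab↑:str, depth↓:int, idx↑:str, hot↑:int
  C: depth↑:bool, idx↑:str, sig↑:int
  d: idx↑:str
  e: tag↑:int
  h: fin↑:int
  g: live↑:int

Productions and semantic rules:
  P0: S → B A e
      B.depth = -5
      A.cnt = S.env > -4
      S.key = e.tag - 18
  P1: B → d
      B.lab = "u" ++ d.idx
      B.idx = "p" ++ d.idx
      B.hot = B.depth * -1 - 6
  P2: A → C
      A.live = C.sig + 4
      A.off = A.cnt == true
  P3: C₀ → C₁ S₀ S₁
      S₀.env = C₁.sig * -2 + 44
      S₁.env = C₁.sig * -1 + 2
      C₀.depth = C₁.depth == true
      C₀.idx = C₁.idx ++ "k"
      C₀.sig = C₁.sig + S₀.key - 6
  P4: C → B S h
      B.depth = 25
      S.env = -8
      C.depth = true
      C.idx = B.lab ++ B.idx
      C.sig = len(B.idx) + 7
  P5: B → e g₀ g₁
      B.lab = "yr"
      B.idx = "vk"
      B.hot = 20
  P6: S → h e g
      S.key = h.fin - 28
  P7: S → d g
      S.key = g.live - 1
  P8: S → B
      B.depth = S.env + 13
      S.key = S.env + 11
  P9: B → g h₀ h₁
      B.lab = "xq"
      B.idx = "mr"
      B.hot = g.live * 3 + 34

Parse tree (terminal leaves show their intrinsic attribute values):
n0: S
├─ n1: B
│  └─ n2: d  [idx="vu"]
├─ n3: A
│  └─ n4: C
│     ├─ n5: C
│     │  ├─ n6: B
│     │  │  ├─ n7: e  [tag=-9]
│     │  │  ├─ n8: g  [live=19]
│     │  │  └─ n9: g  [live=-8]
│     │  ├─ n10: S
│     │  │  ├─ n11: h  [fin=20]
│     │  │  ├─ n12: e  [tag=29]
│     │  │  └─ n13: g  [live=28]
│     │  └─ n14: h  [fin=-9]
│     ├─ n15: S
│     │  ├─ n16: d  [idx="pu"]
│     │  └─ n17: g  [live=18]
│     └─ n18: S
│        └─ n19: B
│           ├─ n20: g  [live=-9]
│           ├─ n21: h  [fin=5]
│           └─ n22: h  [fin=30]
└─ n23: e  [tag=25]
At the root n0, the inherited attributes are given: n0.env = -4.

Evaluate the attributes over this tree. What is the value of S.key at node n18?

1. n0.env = -4  [given at root]
2. n1.depth = -5  [-5]
3. n2.idx = "vu"  [terminal]
4. n1.lab = "uvu"  ["u" ++ d.idx]
5. n1.idx = "pvu"  ["p" ++ d.idx]
6. n1.hot = -1  [B.depth * -1 - 6]
7. n3.cnt = false  [S.env > -4]
8. n6.depth = 25  [25]
9. n7.tag = -9  [terminal]
10. n8.live = 19  [terminal]
11. n9.live = -8  [terminal]
12. n6.lab = "yr"  ["yr"]
13. n6.idx = "vk"  ["vk"]
14. n6.hot = 20  [20]
15. n10.env = -8  [-8]
16. n11.fin = 20  [terminal]
17. n12.tag = 29  [terminal]
18. n13.live = 28  [terminal]
19. n10.key = -8  [h.fin - 28]
20. n14.fin = -9  [terminal]
21. n5.depth = true  [true]
22. n5.idx = "yrvk"  [B.lab ++ B.idx]
23. n5.sig = 9  [len(B.idx) + 7]
24. n15.env = 26  [C₁.sig * -2 + 44]
25. n16.idx = "pu"  [terminal]
26. n17.live = 18  [terminal]
27. n15.key = 17  [g.live - 1]
28. n18.env = -7  [C₁.sig * -1 + 2]
29. n19.depth = 6  [S.env + 13]
30. n20.live = -9  [terminal]
31. n21.fin = 5  [terminal]
32. n22.fin = 30  [terminal]
33. n19.lab = "xq"  ["xq"]
34. n19.idx = "mr"  ["mr"]
35. n19.hot = 7  [g.live * 3 + 34]
36. n18.key = 4  [S.env + 11]
37. n4.depth = true  [C₁.depth == true]
38. n4.idx = "yrvkk"  [C₁.idx ++ "k"]
39. n4.sig = 20  [C₁.sig + S₀.key - 6]
40. n3.live = 24  [C.sig + 4]
41. n3.off = false  [A.cnt == true]
42. n23.tag = 25  [terminal]
43. n0.key = 7  [e.tag - 18]

4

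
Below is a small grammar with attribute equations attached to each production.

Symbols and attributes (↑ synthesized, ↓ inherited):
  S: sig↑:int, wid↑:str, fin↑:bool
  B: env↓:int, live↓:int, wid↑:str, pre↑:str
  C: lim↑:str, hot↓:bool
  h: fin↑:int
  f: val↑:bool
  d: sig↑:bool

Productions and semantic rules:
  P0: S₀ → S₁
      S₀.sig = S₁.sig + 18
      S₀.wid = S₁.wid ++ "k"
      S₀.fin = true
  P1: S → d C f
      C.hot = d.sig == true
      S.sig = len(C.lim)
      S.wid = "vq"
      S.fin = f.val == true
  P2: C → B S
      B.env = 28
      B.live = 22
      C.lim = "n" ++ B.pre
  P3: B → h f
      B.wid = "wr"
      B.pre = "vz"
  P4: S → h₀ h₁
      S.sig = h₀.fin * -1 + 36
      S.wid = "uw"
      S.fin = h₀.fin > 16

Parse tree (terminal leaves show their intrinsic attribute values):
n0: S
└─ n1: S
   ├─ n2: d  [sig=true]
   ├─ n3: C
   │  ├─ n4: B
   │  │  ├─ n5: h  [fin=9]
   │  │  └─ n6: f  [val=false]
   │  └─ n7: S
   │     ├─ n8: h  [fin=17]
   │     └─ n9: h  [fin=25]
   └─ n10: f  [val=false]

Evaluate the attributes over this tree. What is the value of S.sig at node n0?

21

1. n2.sig = true  [terminal]
2. n3.hot = true  [d.sig == true]
3. n4.env = 28  [28]
4. n4.live = 22  [22]
5. n5.fin = 9  [terminal]
6. n6.val = false  [terminal]
7. n4.wid = "wr"  ["wr"]
8. n4.pre = "vz"  ["vz"]
9. n8.fin = 17  [terminal]
10. n9.fin = 25  [terminal]
11. n7.sig = 19  [h₀.fin * -1 + 36]
12. n7.wid = "uw"  ["uw"]
13. n7.fin = true  [h₀.fin > 16]
14. n3.lim = "nvz"  ["n" ++ B.pre]
15. n10.val = false  [terminal]
16. n1.sig = 3  [len(C.lim)]
17. n1.wid = "vq"  ["vq"]
18. n1.fin = false  [f.val == true]
19. n0.sig = 21  [S₁.sig + 18]
20. n0.wid = "vqk"  [S₁.wid ++ "k"]
21. n0.fin = true  [true]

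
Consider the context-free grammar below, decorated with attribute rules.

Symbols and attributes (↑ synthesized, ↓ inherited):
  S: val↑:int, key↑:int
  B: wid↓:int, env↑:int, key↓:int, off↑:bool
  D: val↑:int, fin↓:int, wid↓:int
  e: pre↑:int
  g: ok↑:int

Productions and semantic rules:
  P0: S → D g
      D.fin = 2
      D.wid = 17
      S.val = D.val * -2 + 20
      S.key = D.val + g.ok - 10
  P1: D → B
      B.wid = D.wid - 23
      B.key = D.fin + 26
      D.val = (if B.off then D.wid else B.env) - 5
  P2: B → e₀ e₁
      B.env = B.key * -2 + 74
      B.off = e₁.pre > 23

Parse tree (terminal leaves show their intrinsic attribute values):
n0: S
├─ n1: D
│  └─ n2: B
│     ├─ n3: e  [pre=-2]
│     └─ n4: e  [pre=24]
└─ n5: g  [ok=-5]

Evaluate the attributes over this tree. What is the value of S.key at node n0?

-3

1. n1.fin = 2  [2]
2. n1.wid = 17  [17]
3. n2.wid = -6  [D.wid - 23]
4. n2.key = 28  [D.fin + 26]
5. n3.pre = -2  [terminal]
6. n4.pre = 24  [terminal]
7. n2.env = 18  [B.key * -2 + 74]
8. n2.off = true  [e₁.pre > 23]
9. n1.val = 12  [(if B.off then D.wid else B.env) - 5]
10. n5.ok = -5  [terminal]
11. n0.val = -4  [D.val * -2 + 20]
12. n0.key = -3  [D.val + g.ok - 10]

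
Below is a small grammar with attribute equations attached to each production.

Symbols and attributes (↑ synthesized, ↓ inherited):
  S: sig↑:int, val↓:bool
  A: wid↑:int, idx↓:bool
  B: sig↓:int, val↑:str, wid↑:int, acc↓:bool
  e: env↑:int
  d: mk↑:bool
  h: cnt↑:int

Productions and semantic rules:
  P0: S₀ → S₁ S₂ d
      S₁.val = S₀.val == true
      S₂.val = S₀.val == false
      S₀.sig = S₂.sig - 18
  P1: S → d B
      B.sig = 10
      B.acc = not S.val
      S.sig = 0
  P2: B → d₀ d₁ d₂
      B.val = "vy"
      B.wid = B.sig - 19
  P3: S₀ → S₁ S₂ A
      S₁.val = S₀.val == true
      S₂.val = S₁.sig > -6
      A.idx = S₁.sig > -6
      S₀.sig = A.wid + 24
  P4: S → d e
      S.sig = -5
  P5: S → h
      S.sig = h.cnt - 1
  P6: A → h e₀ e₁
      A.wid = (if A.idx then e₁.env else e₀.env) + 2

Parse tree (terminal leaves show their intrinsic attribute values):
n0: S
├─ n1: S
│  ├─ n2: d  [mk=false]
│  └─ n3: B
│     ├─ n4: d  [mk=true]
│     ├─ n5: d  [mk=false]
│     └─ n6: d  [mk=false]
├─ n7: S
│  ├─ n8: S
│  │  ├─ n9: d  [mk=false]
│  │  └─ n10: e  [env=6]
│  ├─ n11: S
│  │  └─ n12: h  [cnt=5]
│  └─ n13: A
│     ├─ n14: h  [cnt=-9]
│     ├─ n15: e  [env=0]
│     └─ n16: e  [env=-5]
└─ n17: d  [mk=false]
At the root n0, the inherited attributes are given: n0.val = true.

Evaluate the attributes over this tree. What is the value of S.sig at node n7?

21

1. n0.val = true  [given at root]
2. n1.val = true  [S₀.val == true]
3. n2.mk = false  [terminal]
4. n3.sig = 10  [10]
5. n3.acc = false  [not S.val]
6. n4.mk = true  [terminal]
7. n5.mk = false  [terminal]
8. n6.mk = false  [terminal]
9. n3.val = "vy"  ["vy"]
10. n3.wid = -9  [B.sig - 19]
11. n1.sig = 0  [0]
12. n7.val = false  [S₀.val == false]
13. n8.val = false  [S₀.val == true]
14. n9.mk = false  [terminal]
15. n10.env = 6  [terminal]
16. n8.sig = -5  [-5]
17. n11.val = true  [S₁.sig > -6]
18. n12.cnt = 5  [terminal]
19. n11.sig = 4  [h.cnt - 1]
20. n13.idx = true  [S₁.sig > -6]
21. n14.cnt = -9  [terminal]
22. n15.env = 0  [terminal]
23. n16.env = -5  [terminal]
24. n13.wid = -3  [(if A.idx then e₁.env else e₀.env) + 2]
25. n7.sig = 21  [A.wid + 24]
26. n17.mk = false  [terminal]
27. n0.sig = 3  [S₂.sig - 18]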